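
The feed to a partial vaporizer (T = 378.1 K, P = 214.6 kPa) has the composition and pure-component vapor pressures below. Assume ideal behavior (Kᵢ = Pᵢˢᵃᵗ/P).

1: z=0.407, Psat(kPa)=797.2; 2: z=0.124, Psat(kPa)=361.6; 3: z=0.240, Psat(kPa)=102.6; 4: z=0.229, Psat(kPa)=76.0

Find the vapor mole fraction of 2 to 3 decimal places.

y_2 = 0.143

Raoult's law: Kᵢ = Pᵢˢᵃᵗ/P = Pᵢˢᵃᵗ/214.6.
  K_1 = 797.2/214.6 = 3.71482, K_2 = 361.6/214.6 = 1.68500, K_3 = 102.6/214.6 = 0.47810, K_4 = 76.0/214.6 = 0.35415
Let ψ = V/F and solve Σ zᵢ(Kᵢ−1)/(1+ψ(Kᵢ−1)) = 0.
Feasibility: ΣzᵢKᵢ = 1.917, Σzᵢ/Kᵢ = 1.332 — both > 1, two phases present.
Newton–Raphson from ψ = 0.5:
  ψ = 0.500: g = 0.1441, g' = -0.900 → ψ = 0.660
  ψ = 0.660: g = 0.0054, g' = -0.855 → ψ = 0.666
Converged at ψ = 0.666.
Compositions from xᵢ = zᵢ/(1+ψ(Kᵢ−1)), yᵢ = Kᵢxᵢ:
  1: x = 0.145, y = 0.538
  2: x = 0.085, y = 0.143
  3: x = 0.368, y = 0.176
  4: x = 0.402, y = 0.142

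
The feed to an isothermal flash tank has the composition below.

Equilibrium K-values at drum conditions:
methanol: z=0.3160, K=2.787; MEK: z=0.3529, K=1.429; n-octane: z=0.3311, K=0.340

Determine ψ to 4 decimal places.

ψ = 0.6456

Rachford–Rice: g(ψ) = Σ zᵢ(Kᵢ−1)/(1+ψ(Kᵢ−1)) = 0.
Check two-phase: ΣzᵢKᵢ = 1.4976 > 1 and Σzᵢ/Kᵢ = 1.3342 > 1, so g(0) = 0.4976 > 0 and g(1) = -0.3342 < 0.
Iterate (Newton) starting at ψ = 0.57:
  ψ = 0.5700: g = 0.05108, g' = -0.6602 → ψ = 0.6474
  ψ = 0.6474: g = -0.00124, g' = -0.6964 → ψ = 0.6456
Converged at ψ = 0.6456.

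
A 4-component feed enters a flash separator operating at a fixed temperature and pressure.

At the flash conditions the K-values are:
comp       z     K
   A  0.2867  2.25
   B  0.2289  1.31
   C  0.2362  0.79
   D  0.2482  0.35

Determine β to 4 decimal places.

β = 0.4708

Iterate (Newton) starting at β = 0.57:
  β = 0.5700: g = -0.04306, g' = -0.4467 → β = 0.4736
  β = 0.4736: g = -0.00118, g' = -0.4252 → β = 0.4708
Converged at β = 0.4708.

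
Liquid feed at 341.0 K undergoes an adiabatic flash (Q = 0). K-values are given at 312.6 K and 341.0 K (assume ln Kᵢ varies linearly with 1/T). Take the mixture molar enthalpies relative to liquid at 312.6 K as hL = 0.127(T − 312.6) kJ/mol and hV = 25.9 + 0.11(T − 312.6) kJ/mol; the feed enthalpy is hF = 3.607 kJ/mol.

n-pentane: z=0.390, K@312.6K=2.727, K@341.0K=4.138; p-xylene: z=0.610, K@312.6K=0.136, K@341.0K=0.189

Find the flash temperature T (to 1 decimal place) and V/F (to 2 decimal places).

Adiabatic flash: solve Rachford–Rice at each trial T, then check hF = ψ·hV(T) + (1−ψ)·hL(T).
  T = 312.6 K: K = (2.727, 0.136), RR gives ψ = 0.098, H_out = 2.543 kJ/mol
  T = 341.0 K: K = (4.138, 0.189), RR gives ψ = 0.286, H_out = 10.889 kJ/mol
  T = 326.8 K: K = (3.390, 0.161), RR gives ψ = 0.210, H_out = 7.188 kJ/mol
  T = 319.7 K: K = (3.048, 0.148), RR gives ψ = 0.160, H_out = 5.029 kJ/mol
  T = 316.1 K: K = (2.882, 0.142), RR gives ψ = 0.131, H_out = 3.818 kJ/mol
  T = 314.4 K: K = (2.806, 0.139), RR gives ψ = 0.115, H_out = 3.212 kJ/mol
Linear interpolation between T = 314.4 (H_out = 3.212) and T = 316.1 (H_out = 3.818) on hF = 3.607 gives T ≈ 315.5 K, at which ψ = 0.13.

T = 315.5 K, V/F = 0.13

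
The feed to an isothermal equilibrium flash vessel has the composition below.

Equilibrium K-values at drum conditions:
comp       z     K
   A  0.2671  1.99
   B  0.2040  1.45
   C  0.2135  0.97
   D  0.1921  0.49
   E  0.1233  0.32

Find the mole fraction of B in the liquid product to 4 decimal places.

Newton–Raphson from ψ = 0.5:
  ψ = 0.5000: g = -0.01323, g' = -0.3658 → ψ = 0.4638
  ψ = 0.4638: g = -0.00013, g' = -0.3588 → ψ = 0.4635
Converged at ψ = 0.4635.
Compositions from xᵢ = zᵢ/(1+ψ(Kᵢ−1)), yᵢ = Kᵢxᵢ:
  A: x = 0.1831, y = 0.3644
  B: x = 0.1688, y = 0.2448
  C: x = 0.2165, y = 0.2100
  D: x = 0.2516, y = 0.1233
  E: x = 0.1800, y = 0.0576

x_B = 0.1688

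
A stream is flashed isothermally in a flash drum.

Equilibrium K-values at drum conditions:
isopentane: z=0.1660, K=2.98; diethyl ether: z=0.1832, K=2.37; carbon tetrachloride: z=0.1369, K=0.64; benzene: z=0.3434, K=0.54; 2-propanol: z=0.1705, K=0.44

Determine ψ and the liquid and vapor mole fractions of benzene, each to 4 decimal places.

Newton iteration, ψ⁰ = 0.5:
  ψ = 0.5000: g = -0.08374, g' = -0.5375 → ψ = 0.3442
  ψ = 0.3442: g = 0.00381, g' = -0.5967 → ψ = 0.3506
Converged at ψ = 0.3506.
Compositions from xᵢ = zᵢ/(1+ψ(Kᵢ−1)), yᵢ = Kᵢxᵢ:
  isopentane: x = 0.0980, y = 0.2920
  diethyl ether: x = 0.1238, y = 0.2933
  carbon tetrachloride: x = 0.1567, y = 0.1003
  benzene: x = 0.4094, y = 0.2211
  2-propanol: x = 0.2122, y = 0.0933

ψ = 0.3506, x_benzene = 0.4094, y_benzene = 0.2211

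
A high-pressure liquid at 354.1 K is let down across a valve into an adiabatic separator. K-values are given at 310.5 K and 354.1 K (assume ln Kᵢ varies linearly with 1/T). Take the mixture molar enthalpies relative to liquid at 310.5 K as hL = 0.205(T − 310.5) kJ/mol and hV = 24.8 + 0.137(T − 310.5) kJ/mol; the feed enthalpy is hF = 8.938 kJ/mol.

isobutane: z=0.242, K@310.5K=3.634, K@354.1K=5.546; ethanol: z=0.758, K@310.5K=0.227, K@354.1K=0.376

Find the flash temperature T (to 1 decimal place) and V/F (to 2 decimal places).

Adiabatic flash: solve Rachford–Rice at each trial T, then check hF = ψ·hV(T) + (1−ψ)·hL(T).
  T = 310.5 K: K = (3.634, 0.227), RR gives ψ = 0.025, H_out = 0.627 kJ/mol
  T = 354.1 K: K = (5.546, 0.376), RR gives ψ = 0.221, H_out = 13.765 kJ/mol
  T = 332.3 K: K = (4.552, 0.297), RR gives ψ = 0.131, H_out = 7.520 kJ/mol
  T = 343.2 K: K = (5.040, 0.335), RR gives ψ = 0.177, H_out = 10.689 kJ/mol
  T = 337.8 K: K = (4.796, 0.316), RR gives ψ = 0.154, H_out = 9.134 kJ/mol
  T = 335.1 K: K = (4.676, 0.307), RR gives ψ = 0.143, H_out = 8.346 kJ/mol
  T = 336.5 K: K = (4.738, 0.312), RR gives ψ = 0.149, H_out = 8.756 kJ/mol
Linear interpolation between T = 336.5 (H_out = 8.756) and T = 337.8 (H_out = 9.134) on hF = 8.938 gives T ≈ 337.1 K, at which ψ = 0.15.

T = 337.1 K, V/F = 0.15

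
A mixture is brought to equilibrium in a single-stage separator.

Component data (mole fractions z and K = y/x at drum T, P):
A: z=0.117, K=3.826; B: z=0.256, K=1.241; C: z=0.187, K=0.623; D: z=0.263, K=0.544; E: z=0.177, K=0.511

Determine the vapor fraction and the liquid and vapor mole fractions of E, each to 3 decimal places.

ψ = 0.142, x_E = 0.190, y_E = 0.097

Let ψ = V/F and solve Σ zᵢ(Kᵢ−1)/(1+ψ(Kᵢ−1)) = 0.
Feasibility: ΣzᵢKᵢ = 1.115, Σzᵢ/Kᵢ = 1.367 — both > 1, two phases present.
Newton–Raphson from ψ = 0.5:
  ψ = 0.500: g = -0.1647, g' = -0.379 → ψ = 0.065
  ψ = 0.065: g = 0.0548, g' = -0.813 → ψ = 0.132
  ψ = 0.132: g = 0.0060, g' = -0.648 → ψ = 0.142
Converged at ψ = 0.142.
Compositions from xᵢ = zᵢ/(1+ψ(Kᵢ−1)), yᵢ = Kᵢxᵢ:
  A: x = 0.084, y = 0.320
  B: x = 0.248, y = 0.307
  C: x = 0.198, y = 0.123
  D: x = 0.281, y = 0.153
  E: x = 0.190, y = 0.097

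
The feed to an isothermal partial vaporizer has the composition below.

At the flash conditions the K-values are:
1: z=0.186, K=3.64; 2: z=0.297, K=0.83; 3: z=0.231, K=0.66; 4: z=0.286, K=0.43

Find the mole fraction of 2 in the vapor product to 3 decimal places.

y_2 = 0.255

Material balance + equilibrium reduce to Σ zᵢ(Kᵢ−1)/(1+V/F(Kᵢ−1)) = 0.
Feasibility: ΣzᵢKᵢ = 1.199, Σzᵢ/Kᵢ = 1.424 — both > 1, two phases present.
Newton iteration, V/F⁰ = 0.5:
  V/F = 0.500: g = -0.1662, g' = -0.472 → V/F = 0.148
  V/F = 0.148: g = 0.0408, g' = -0.820 → V/F = 0.197
  V/F = 0.197: g = 0.0027, g' = -0.718 → V/F = 0.201
Converged at V/F = 0.201.
Compositions from xᵢ = zᵢ/(1+V/F(Kᵢ−1)), yᵢ = Kᵢxᵢ:
  1: x = 0.121, y = 0.442
  2: x = 0.308, y = 0.255
  3: x = 0.248, y = 0.164
  4: x = 0.323, y = 0.139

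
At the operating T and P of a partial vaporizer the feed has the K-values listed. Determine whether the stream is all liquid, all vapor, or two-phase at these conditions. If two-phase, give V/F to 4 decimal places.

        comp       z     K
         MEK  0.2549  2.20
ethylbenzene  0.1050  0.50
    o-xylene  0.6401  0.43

ΣzᵢKᵢ = 0.8885; Σzᵢ/Kᵢ = 1.8145.
Since ΣzᵢKᵢ < 1 the mixture is below its bubble point — single liquid phase.

all liquid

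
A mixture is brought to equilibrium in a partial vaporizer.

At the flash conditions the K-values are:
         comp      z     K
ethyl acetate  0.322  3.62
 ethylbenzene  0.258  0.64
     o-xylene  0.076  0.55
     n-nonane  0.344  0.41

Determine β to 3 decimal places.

Material balance + equilibrium reduce to Σ zᵢ(Kᵢ−1)/(1+β(Kᵢ−1)) = 0.
Feasibility: ΣzᵢKᵢ = 1.514, Σzᵢ/Kᵢ = 1.469 — both > 1, two phases present.
Iterate (Newton) starting at β = 0.5:
  β = 0.500: g = -0.0801, g' = -0.731 → β = 0.390
  β = 0.390: g = 0.0038, g' = -0.810 → β = 0.395
Converged at β = 0.395.

β = 0.395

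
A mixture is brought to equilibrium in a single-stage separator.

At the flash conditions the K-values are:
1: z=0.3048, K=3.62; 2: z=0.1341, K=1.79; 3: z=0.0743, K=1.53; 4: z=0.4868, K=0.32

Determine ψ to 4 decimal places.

Let ψ = V/F and solve Σ zᵢ(Kᵢ−1)/(1+ψ(Kᵢ−1)) = 0.
Check two-phase: ΣzᵢKᵢ = 1.6129 > 1 and Σzᵢ/Kᵢ = 1.7289 > 1, so g(0) = 0.6129 > 0 and g(1) = -0.7289 < 0.
Newton–Raphson from ψ = 0.45:
  ψ = 0.4500: g = -0.00054, g' = -0.9672 → ψ = 0.4494
Converged at ψ = 0.4494.

ψ = 0.4494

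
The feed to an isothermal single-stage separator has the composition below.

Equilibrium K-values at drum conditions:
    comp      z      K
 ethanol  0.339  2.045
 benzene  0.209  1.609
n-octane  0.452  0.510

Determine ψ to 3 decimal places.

ψ = 0.593

Material balance + equilibrium reduce to Σ zᵢ(Kᵢ−1)/(1+ψ(Kᵢ−1)) = 0.
g(0) = ΣzᵢKᵢ − 1 = 0.260 and g(1) = 1 − Σzᵢ/Kᵢ = -0.182, so a root lies in (0, 1).
Newton–Raphson from ψ = 0.5:
  ψ = 0.500: g = 0.0369, g' = -0.396 → ψ = 0.593
Converged at ψ = 0.593.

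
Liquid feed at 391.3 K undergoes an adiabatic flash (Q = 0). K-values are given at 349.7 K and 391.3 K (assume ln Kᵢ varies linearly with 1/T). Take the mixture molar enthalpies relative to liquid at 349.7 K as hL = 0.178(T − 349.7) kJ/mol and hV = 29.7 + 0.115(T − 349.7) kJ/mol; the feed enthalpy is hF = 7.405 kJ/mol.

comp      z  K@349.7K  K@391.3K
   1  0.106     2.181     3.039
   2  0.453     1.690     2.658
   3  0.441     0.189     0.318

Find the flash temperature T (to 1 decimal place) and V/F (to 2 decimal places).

Adiabatic flash: solve Rachford–Rice at each trial T, then check hF = ψ·hV(T) + (1−ψ)·hL(T).
  T = 349.7 K: K = (2.181, 1.690, 0.189), RR gives ψ = 0.123, H_out = 3.660 kJ/mol
  T = 391.3 K: K = (3.039, 2.658, 0.318), RR gives ψ = 0.564, H_out = 22.674 kJ/mol
  T = 370.5 K: K = (2.599, 2.147, 0.249), RR gives ψ = 0.384, H_out = 14.604 kJ/mol
  T = 360.1 K: K = (2.387, 1.911, 0.218), RR gives ψ = 0.271, H_out = 9.725 kJ/mol
  T = 354.9 K: K = (2.283, 1.799, 0.203), RR gives ψ = 0.203, H_out = 6.888 kJ/mol
  T = 357.5 K: K = (2.335, 1.855, 0.210), RR gives ψ = 0.238, H_out = 8.348 kJ/mol
  T = 356.2 K: K = (2.309, 1.827, 0.207), RR gives ψ = 0.221, H_out = 7.629 kJ/mol
Linear interpolation between T = 354.9 (H_out = 6.888) and T = 356.2 (H_out = 7.629) on hF = 7.405 gives T ≈ 355.8 K, at which ψ = 0.22.

T = 355.8 K, V/F = 0.22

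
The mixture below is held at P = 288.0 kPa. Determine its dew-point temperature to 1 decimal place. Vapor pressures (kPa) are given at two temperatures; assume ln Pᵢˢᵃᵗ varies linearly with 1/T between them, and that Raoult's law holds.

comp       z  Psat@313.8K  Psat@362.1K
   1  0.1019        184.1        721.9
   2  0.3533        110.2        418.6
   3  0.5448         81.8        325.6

Dew-point temperature: Σzᵢ·P/Pᵢˢᵃᵗ(T) = 1. Interpolate ln Pᵢˢᵃᵗ = aᵢ + bᵢ/T.
  T = 313.8 K: ΣzᵢP/Pᵢˢᵃᵗ = 3.0009
  T = 362.1 K: ΣzᵢP/Pᵢˢᵃᵗ = 0.7656
  T = 338.0 K: ΣzᵢP/Pᵢˢᵃᵗ = 1.4414
  T = 350.1 K: ΣzᵢP/Pᵢˢᵃᵗ = 1.0378
  T = 356.1 K: ΣzᵢP/Pᵢˢᵃᵗ = 0.8891
  T = 353.1 K: ΣzᵢP/Pᵢˢᵃᵗ = 0.9599
  T = 351.6 K: ΣzᵢP/Pᵢˢᵃᵗ = 0.9979
Interpolating between 350.1 K and 351.6 K gives T ≈ 351.5 K.

T = 351.5 K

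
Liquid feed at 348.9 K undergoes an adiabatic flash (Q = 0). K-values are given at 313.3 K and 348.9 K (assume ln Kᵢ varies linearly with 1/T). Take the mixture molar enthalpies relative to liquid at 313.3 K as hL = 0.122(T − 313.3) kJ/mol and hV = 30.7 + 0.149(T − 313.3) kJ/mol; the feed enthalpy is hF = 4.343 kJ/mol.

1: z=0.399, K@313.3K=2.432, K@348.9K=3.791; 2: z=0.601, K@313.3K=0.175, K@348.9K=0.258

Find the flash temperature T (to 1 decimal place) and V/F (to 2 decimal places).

T = 318.7 K, V/F = 0.12

Adiabatic flash: solve Rachford–Rice at each trial T, then check hF = ψ·hV(T) + (1−ψ)·hL(T).
  T = 313.3 K: K = (2.432, 0.175), RR gives ψ = 0.064, H_out = 1.963 kJ/mol
  T = 348.9 K: K = (3.791, 0.258), RR gives ψ = 0.322, H_out = 14.551 kJ/mol
  T = 331.1 K: K = (3.073, 0.215), RR gives ψ = 0.218, H_out = 8.974 kJ/mol
  T = 322.2 K: K = (2.743, 0.194), RR gives ψ = 0.150, H_out = 5.739 kJ/mol
  T = 317.8 K: K = (2.587, 0.185), RR gives ψ = 0.111, H_out = 3.957 kJ/mol
  T = 320.0 K: K = (2.664, 0.190), RR gives ψ = 0.131, H_out = 4.866 kJ/mol
Linear interpolation between T = 317.8 (H_out = 3.957) and T = 320.0 (H_out = 4.866) on hF = 4.343 gives T ≈ 318.7 K, at which ψ = 0.12.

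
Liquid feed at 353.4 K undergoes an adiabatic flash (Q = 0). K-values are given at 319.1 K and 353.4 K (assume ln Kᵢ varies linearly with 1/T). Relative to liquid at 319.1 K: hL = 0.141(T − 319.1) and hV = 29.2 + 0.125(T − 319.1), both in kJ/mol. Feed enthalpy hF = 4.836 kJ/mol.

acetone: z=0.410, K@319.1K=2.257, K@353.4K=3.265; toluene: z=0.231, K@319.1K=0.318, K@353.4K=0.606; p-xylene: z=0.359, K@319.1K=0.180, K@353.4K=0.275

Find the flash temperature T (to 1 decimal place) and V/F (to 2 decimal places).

Adiabatic flash: solve Rachford–Rice at each trial T, then check hF = ψ·hV(T) + (1−ψ)·hL(T).
  T = 319.1 K: K = (2.257, 0.318, 0.180), RR gives ψ = 0.066, H_out = 1.918 kJ/mol
  T = 353.4 K: K = (3.265, 0.606, 0.275), RR gives ψ = 0.413, H_out = 16.658 kJ/mol
  T = 336.2 K: K = (2.739, 0.446, 0.225), RR gives ψ = 0.253, H_out = 9.730 kJ/mol
  T = 327.6 K: K = (2.491, 0.378, 0.202), RR gives ψ = 0.165, H_out = 6.005 kJ/mol
  T = 323.4 K: K = (2.374, 0.347, 0.191), RR gives ψ = 0.118, H_out = 4.051 kJ/mol
  T = 325.5 K: K = (2.432, 0.362, 0.196), RR gives ψ = 0.142, H_out = 5.042 kJ/mol
Linear interpolation between T = 323.4 (H_out = 4.051) and T = 325.5 (H_out = 5.042) on hF = 4.836 gives T ≈ 325.1 K, at which ψ = 0.14.

T = 325.1 K, V/F = 0.14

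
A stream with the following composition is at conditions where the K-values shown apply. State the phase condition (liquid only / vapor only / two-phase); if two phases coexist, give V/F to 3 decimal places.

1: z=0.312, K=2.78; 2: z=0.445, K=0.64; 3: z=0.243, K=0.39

two-phase, V/F = 0.302

ΣzᵢKᵢ = 1.247; Σzᵢ/Kᵢ = 1.431.
Both exceed 1, so a two-phase solution exists.
Let ψ = V/F and solve Σ zᵢ(Kᵢ−1)/(1+ψ(Kᵢ−1)) = 0.
Newton–Raphson from ψ = 0.5:
  ψ = 0.500: g = -0.1148, g' = -0.550 → ψ = 0.291
  ψ = 0.291: g = 0.0066, g' = -0.635 → ψ = 0.302
Converged at ψ = 0.302.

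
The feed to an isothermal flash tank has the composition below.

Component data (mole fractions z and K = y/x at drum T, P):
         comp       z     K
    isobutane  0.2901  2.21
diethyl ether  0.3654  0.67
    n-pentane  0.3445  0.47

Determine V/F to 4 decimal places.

V/F = 0.0911

Material balance + equilibrium reduce to Σ zᵢ(Kᵢ−1)/(1+V/F(Kᵢ−1)) = 0.
Feasibility: ΣzᵢKᵢ = 1.0479, Σzᵢ/Kᵢ = 1.4096 — both > 1, two phases present.
Newton–Raphson from V/F = 0.5:
  V/F = 0.5000: g = -0.17412, g' = -0.4011 → V/F = 0.0659
  V/F = 0.0659: g = 0.01266, g' = -0.5098 → V/F = 0.0907
  V/F = 0.0907: g = 0.00020, g' = -0.4940 → V/F = 0.0911
Converged at V/F = 0.0911.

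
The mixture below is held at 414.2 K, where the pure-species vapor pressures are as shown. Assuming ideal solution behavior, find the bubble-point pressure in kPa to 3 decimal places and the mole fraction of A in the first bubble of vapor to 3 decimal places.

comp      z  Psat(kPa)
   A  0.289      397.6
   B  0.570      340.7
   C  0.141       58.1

Pbub = 317.298 kPa, y_A = 0.362

At the bubble point ψ → 0, so ΣzᵢKᵢ = 1 with Kᵢ = Pᵢˢᵃᵗ/P ⇒ P = ΣzᵢPᵢˢᵃᵗ.
P = 0.289·397.6 + 0.570·340.7 + 0.141·58.1 = 317.298 kPa
yᵢ = zᵢPᵢˢᵃᵗ/P ⇒ y_A = 0.289·397.6/317.298 = 0.362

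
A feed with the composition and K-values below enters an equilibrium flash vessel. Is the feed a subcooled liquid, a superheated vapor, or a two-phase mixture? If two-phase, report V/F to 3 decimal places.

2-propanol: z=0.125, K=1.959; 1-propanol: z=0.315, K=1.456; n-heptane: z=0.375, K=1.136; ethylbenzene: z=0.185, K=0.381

ΣzᵢKᵢ = 1.200; Σzᵢ/Kᵢ = 1.096.
Both exceed 1, so a two-phase solution exists.
Rachford–Rice: g(ψ) = Σ zᵢ(Kᵢ−1)/(1+ψ(Kᵢ−1)) = 0.
Newton iteration, ψ⁰ = 0.5:
  ψ = 0.500: g = 0.0799, g' = -0.251 → ψ = 0.819
  ψ = 0.819: g = -0.0145, g' = -0.368 → ψ = 0.779
  ψ = 0.779: g = -0.0005, g' = -0.343 → ψ = 0.778
Converged at ψ = 0.778.

two-phase, V/F = 0.778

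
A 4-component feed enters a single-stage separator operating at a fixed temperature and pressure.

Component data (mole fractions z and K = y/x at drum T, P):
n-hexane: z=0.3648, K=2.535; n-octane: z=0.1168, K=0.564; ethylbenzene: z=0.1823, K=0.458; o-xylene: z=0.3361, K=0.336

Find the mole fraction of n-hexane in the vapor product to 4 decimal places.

y_n-hexane = 0.7029

Material balance + equilibrium reduce to Σ zᵢ(Kᵢ−1)/(1+ψ(Kᵢ−1)) = 0.
Feasibility: ΣzᵢKᵢ = 1.1871, Σzᵢ/Kᵢ = 1.7493 — both > 1, two phases present.
Newton iteration, ψ⁰ = 0.5:
  ψ = 0.5000: g = -0.21793, g' = -0.7443 → ψ = 0.2072
  ψ = 0.2072: g = -0.00122, g' = -0.7888 → ψ = 0.2057
Converged at ψ = 0.2057.
Compositions from xᵢ = zᵢ/(1+ψ(Kᵢ−1)), yᵢ = Kᵢxᵢ:
  n-hexane: x = 0.2773, y = 0.7029
  n-octane: x = 0.1283, y = 0.0724
  ethylbenzene: x = 0.2052, y = 0.0940
  o-xylene: x = 0.3893, y = 0.1308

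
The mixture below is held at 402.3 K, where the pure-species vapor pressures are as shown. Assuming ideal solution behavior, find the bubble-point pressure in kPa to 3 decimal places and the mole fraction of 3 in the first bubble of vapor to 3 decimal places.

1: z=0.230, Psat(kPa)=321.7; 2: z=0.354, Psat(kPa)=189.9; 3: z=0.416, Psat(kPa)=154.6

At the bubble point ψ → 0, so ΣzᵢKᵢ = 1 with Kᵢ = Pᵢˢᵃᵗ/P ⇒ P = ΣzᵢPᵢˢᵃᵗ.
P = 0.230·321.7 + 0.354·189.9 + 0.416·154.6 = 205.529 kPa
yᵢ = zᵢPᵢˢᵃᵗ/P ⇒ y_3 = 0.416·154.6/205.529 = 0.313

Pbub = 205.529 kPa, y_3 = 0.313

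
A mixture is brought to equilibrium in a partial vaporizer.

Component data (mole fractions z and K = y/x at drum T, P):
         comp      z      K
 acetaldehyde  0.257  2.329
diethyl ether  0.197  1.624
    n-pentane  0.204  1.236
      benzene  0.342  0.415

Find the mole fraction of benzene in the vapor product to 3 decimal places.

Let ψ = V/F and solve Σ zᵢ(Kᵢ−1)/(1+ψ(Kᵢ−1)) = 0.
g(0) = ΣzᵢKᵢ − 1 = 0.313 and g(1) = 1 − Σzᵢ/Kᵢ = -0.221, so a root lies in (0, 1).
Newton iteration, ψ⁰ = 0.41:
  ψ = 0.410: g = 0.0997, g' = -0.451 → ψ = 0.631
  ψ = 0.631: g = -0.0013, g' = -0.476 → ψ = 0.628
Converged at ψ = 0.628.
Compositions from xᵢ = zᵢ/(1+ψ(Kᵢ−1)), yᵢ = Kᵢxᵢ:
  acetaldehyde: x = 0.140, y = 0.326
  diethyl ether: x = 0.142, y = 0.230
  n-pentane: x = 0.178, y = 0.220
  benzene: x = 0.541, y = 0.224

y_benzene = 0.224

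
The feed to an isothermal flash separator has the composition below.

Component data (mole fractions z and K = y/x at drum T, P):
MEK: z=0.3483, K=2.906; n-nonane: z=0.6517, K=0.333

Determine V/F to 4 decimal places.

V/F = 0.1803

Iterate (Newton) starting at V/F = 0.4:
  V/F = 0.4000: g = -0.21618, g' = -0.9467 → V/F = 0.1717
  V/F = 0.1717: g = 0.00932, g' = -1.0881 → V/F = 0.1802
  V/F = 0.1802: g = 0.00005, g' = -1.0756 → V/F = 0.1803
Converged at V/F = 0.1803.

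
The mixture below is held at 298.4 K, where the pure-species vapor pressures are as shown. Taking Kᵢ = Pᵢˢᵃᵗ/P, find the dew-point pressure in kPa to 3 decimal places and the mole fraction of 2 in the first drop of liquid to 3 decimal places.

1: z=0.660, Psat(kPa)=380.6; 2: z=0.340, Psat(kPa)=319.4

Pdew = 357.322 kPa, x_2 = 0.380

At the dew point ψ → 1, so Σzᵢ/Kᵢ = 1 with Kᵢ = Pᵢˢᵃᵗ/P ⇒ 1/P = Σzᵢ/Pᵢˢᵃᵗ.
1/P = 0.660/380.6 + 0.340/319.4 = 0.002799 ⇒ P = 357.322 kPa
xᵢ = zᵢP/Pᵢˢᵃᵗ ⇒ x_2 = 0.340·357.322/319.4 = 0.380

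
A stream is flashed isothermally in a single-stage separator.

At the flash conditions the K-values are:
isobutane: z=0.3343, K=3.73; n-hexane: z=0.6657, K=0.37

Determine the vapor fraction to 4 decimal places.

Material balance + equilibrium reduce to Σ zᵢ(Kᵢ−1)/(1+ψ(Kᵢ−1)) = 0.
g(0) = ΣzᵢKᵢ − 1 = 0.4932 and g(1) = 1 − Σzᵢ/Kᵢ = -0.8888, so a root lies in (0, 1).
Binary case is linear: z₁(K₁−1)(1+ψ(K₂−1)) + z₂(K₂−1)(1+ψ(K₁−1)) = 0
⇒ ψ = [z₁(K₁−1)+z₂(K₂−1)] / [−(K₁−1)(K₂−1)] = 0.49325/1.71990 = 0.2868

ψ = 0.2868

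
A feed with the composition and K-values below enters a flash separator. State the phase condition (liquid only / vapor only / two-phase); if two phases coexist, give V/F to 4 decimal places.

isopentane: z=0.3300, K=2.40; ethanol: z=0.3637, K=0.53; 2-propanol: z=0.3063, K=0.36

two-phase, V/F = 0.1229

ΣzᵢKᵢ = 1.0950; Σzᵢ/Kᵢ = 1.6746.
Both exceed 1, so a two-phase solution exists.
Let ψ = V/F and solve Σ zᵢ(Kᵢ−1)/(1+ψ(Kᵢ−1)) = 0.
Iterate (Newton) starting at ψ = 0.48:
  ψ = 0.4800: g = -0.22738, g' = -0.6267 → ψ = 0.1172
  ψ = 0.1172: g = 0.00405, g' = -0.7139 → ψ = 0.1229
Converged at ψ = 0.1229.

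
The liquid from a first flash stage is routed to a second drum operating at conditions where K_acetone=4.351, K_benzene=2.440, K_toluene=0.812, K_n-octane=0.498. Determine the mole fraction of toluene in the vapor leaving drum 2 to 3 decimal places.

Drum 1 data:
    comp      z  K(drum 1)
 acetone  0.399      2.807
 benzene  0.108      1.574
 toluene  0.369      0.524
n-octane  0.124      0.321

Drum 1:
Let ψ₁ = V/F and solve Σ zᵢ(Kᵢ−1)/(1+ψ₁(Kᵢ−1)) = 0.
Feasibility: ΣzᵢKᵢ = 1.523, Σzᵢ/Kᵢ = 1.301 — both > 1, two phases present.
Newton iteration, ψ₁⁰ = 0.69:
  ψ₁ = 0.690: g = -0.0547, g' = -0.664 → ψ₁ = 0.608
  ψ₁ = 0.608: g = -0.0009, g' = -0.647 → ψ₁ = 0.606
Converged at ψ₁ = 0.606.
Drum-1 compositions:
  acetone: x = 0.190, y = 0.534
  benzene: x = 0.080, y = 0.126
  toluene: x = 0.519, y = 0.272
  n-octane: x = 0.211, y = 0.068
Drum-2 feed = drum-1 liquid: z₂ = (0.1904, 0.0801, 0.5187, 0.2108).
Drum 2:
Material balance + equilibrium reduce to Σ zᵢ(Kᵢ−1)/(1+ψ₂(Kᵢ−1)) = 0.
Feasibility: ΣzᵢKᵢ = 1.550, Σzᵢ/Kᵢ = 1.139 — both > 1, two phases present.
Newton–Raphson from ψ₂ = 0.5:
  ψ₂ = 0.500: g = 0.0566, g' = -0.472 → ψ₂ = 0.620
  ψ₂ = 0.620: g = 0.0042, g' = -0.408 → ψ₂ = 0.630
Converged at ψ₂ = 0.630.
  acetone: x = 0.061, y = 0.266
  benzene: x = 0.042, y = 0.102
  toluene: x = 0.588, y = 0.478
  n-octane: x = 0.308, y = 0.154

y_toluene (drum 2) = 0.478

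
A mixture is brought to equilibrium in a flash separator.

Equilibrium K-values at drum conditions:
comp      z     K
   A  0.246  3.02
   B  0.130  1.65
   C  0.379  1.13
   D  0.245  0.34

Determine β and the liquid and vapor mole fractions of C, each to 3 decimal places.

β = 0.715, x_C = 0.347, y_C = 0.392

Rachford–Rice: g(β) = Σ zᵢ(Kᵢ−1)/(1+β(Kᵢ−1)) = 0.
Check two-phase: ΣzᵢKᵢ = 1.469 > 1 and Σzᵢ/Kᵢ = 1.216 > 1, so g(0) = 0.469 > 0 and g(1) = -0.216 < 0.
Newton–Raphson from β = 0.5:
  β = 0.500: g = 0.1159, g' = -0.523 → β = 0.722
  β = 0.722: g = -0.0040, g' = -0.586 → β = 0.715
Converged at β = 0.715.
Compositions from xᵢ = zᵢ/(1+β(Kᵢ−1)), yᵢ = Kᵢxᵢ:
  A: x = 0.101, y = 0.304
  B: x = 0.089, y = 0.146
  C: x = 0.347, y = 0.392
  D: x = 0.464, y = 0.158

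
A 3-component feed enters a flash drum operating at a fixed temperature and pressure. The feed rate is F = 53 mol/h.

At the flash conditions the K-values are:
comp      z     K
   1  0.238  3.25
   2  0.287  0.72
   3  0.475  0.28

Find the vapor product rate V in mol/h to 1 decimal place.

Iterate (Newton) starting at ψ = 0.5:
  ψ = 0.500: g = -0.3758, g' = -0.898 → ψ = 0.082
  ψ = 0.082: g = 0.0067, g' = -1.161 → ψ = 0.087
  ψ = 0.087: g = 0.0000, g' = -1.145 → ψ = 0.088
Converged at ψ = 0.088.
Then V = ψ·F = 0.0875·53 = 4.6 mol/h and L = F − V = 48.4 mol/h.

V = 4.6 mol/h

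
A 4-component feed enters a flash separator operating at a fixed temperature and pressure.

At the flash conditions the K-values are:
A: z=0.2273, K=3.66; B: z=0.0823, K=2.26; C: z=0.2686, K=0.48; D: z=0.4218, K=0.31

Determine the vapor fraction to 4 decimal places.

ψ = 0.1860

Rachford–Rice: g(ψ) = Σ zᵢ(Kᵢ−1)/(1+ψ(Kᵢ−1)) = 0.
Feasibility: ΣzᵢKᵢ = 1.2776, Σzᵢ/Kᵢ = 2.0187 — both > 1, two phases present.
Newton iteration, ψ⁰ = 0.5:
  ψ = 0.5000: g = -0.30997, g' = -0.9461 → ψ = 0.1724
  ψ = 0.1724: g = 0.01598, g' = -1.1905 → ψ = 0.1858
  ψ = 0.1858: g = 0.00021, g' = -1.1593 → ψ = 0.1860
Converged at ψ = 0.1860.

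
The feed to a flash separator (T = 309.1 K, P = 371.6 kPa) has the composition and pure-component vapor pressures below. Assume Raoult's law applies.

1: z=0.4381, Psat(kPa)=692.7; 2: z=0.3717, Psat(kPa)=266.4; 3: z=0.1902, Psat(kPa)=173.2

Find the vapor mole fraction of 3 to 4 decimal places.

Raoult's law: Kᵢ = Pᵢˢᵃᵗ/P = Pᵢˢᵃᵗ/371.6.
  K_1 = 692.7/371.6 = 1.864101, K_2 = 266.4/371.6 = 0.716900, K_3 = 173.2/371.6 = 0.466093
Material balance + equilibrium reduce to Σ zᵢ(Kᵢ−1)/(1+ψ(Kᵢ−1)) = 0.
Feasibility: ΣzᵢKᵢ = 1.1718, Σzᵢ/Kᵢ = 1.1616 — both > 1, two phases present.
Iterate (Newton) starting at ψ = 0.58:
  ψ = 0.5800: g = -0.02083, g' = -0.3016 → ψ = 0.5109
  ψ = 0.5109: g = -0.00005, g' = -0.3007 → ψ = 0.5108
Converged at ψ = 0.5108.
Compositions from xᵢ = zᵢ/(1+ψ(Kᵢ−1)), yᵢ = Kᵢxᵢ:
  1: x = 0.3039, y = 0.5666
  2: x = 0.4345, y = 0.3115
  3: x = 0.2615, y = 0.1219

y_3 = 0.1219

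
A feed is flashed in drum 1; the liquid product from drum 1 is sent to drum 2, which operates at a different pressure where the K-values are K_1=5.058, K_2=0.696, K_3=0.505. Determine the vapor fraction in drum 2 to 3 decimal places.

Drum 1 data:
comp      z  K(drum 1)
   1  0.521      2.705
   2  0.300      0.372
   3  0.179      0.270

V/F (drum 2) = 0.554

Drum 1:
Material balance + equilibrium reduce to Σ zᵢ(Kᵢ−1)/(1+ψ₁(Kᵢ−1)) = 0.
g(0) = ΣzᵢKᵢ − 1 = 0.569 and g(1) = 1 − Σzᵢ/Kᵢ = -0.662, so a root lies in (0, 1).
Iterate (Newton) starting at ψ₁ = 0.65:
  ψ₁ = 0.650: g = -0.1457, g' = -1.024 → ψ₁ = 0.508
  ψ₁ = 0.508: g = -0.0081, g' = -0.931 → ψ₁ = 0.499
Converged at ψ₁ = 0.499.
Drum-1 compositions:
  1: x = 0.281, y = 0.761
  2: x = 0.437, y = 0.163
  3: x = 0.282, y = 0.076
Drum-2 feed = drum-1 liquid: z₂ = (0.2815, 0.4369, 0.2816).
Drum 2:
Material balance + equilibrium reduce to Σ zᵢ(Kᵢ−1)/(1+ψ₂(Kᵢ−1)) = 0.
Feasibility: ΣzᵢKᵢ = 1.870, Σzᵢ/Kᵢ = 1.241 — both > 1, two phases present.
Newton iteration, ψ₂⁰ = 0.5:
  ψ₂ = 0.500: g = 0.0353, g' = -0.683 → ψ₂ = 0.552
  ψ₂ = 0.552: g = 0.0014, g' = -0.631 → ψ₂ = 0.554
Converged at ψ₂ = 0.554.
  1: x = 0.087, y = 0.438
  2: x = 0.525, y = 0.366
  3: x = 0.388, y = 0.196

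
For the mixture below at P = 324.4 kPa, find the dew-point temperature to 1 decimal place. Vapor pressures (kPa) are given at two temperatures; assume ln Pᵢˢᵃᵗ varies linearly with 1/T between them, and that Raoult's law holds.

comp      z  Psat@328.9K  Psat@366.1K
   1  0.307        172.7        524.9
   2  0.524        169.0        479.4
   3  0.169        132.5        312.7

T = 353.2 K

Dew-point temperature: Σzᵢ·P/Pᵢˢᵃᵗ(T) = 1. Interpolate ln Pᵢˢᵃᵗ = aᵢ + bᵢ/T.
  T = 328.9 K: ΣzᵢP/Pᵢˢᵃᵗ = 1.9963
  T = 366.1 K: ΣzᵢP/Pᵢˢᵃᵗ = 0.7196
  T = 347.5 K: ΣzᵢP/Pᵢˢᵃᵗ = 1.1651
  T = 356.8 K: ΣzᵢP/Pᵢˢᵃᵗ = 0.9097
  T = 352.1 K: ΣzᵢP/Pᵢˢᵃᵗ = 1.0291
  T = 354.5 K: ΣzᵢP/Pᵢˢᵃᵗ = 0.9659
Interpolating between 352.1 K and 354.5 K gives T ≈ 353.2 K.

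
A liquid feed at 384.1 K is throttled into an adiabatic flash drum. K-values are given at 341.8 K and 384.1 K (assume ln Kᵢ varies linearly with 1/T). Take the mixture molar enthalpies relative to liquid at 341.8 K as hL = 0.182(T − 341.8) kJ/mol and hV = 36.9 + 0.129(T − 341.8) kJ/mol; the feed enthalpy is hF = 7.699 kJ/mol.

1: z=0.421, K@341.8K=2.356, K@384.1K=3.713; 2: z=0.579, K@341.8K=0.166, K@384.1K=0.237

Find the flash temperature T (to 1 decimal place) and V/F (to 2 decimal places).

Adiabatic flash: solve Rachford–Rice at each trial T, then check hF = ψ·hV(T) + (1−ψ)·hL(T).
  T = 341.8 K: K = (2.356, 0.166), RR gives ψ = 0.078, H_out = 2.871 kJ/mol
  T = 384.1 K: K = (3.713, 0.237), RR gives ψ = 0.338, H_out = 19.425 kJ/mol
  T = 363.0 K: K = (2.999, 0.201), RR gives ψ = 0.237, H_out = 12.334 kJ/mol
  T = 352.4 K: K = (2.668, 0.183), RR gives ψ = 0.168, H_out = 8.037 kJ/mol
  T = 347.1 K: K = (2.509, 0.174), RR gives ψ = 0.126, H_out = 5.591 kJ/mol
  T = 349.8 K: K = (2.589, 0.179), RR gives ψ = 0.148, H_out = 6.867 kJ/mol
  T = 351.1 K: K = (2.628, 0.181), RR gives ψ = 0.158, H_out = 7.459 kJ/mol
Linear interpolation between T = 351.1 (H_out = 7.459) and T = 352.4 (H_out = 8.037) on hF = 7.699 gives T ≈ 351.6 K, at which ψ = 0.16.

T = 351.6 K, V/F = 0.16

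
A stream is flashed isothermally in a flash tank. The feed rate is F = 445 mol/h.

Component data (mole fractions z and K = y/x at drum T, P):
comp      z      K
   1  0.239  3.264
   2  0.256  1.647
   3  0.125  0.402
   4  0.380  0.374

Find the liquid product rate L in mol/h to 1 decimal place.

L = 267.0 mol/h

Material balance + equilibrium reduce to Σ zᵢ(Kᵢ−1)/(1+ψ(Kᵢ−1)) = 0.
g(0) = ΣzᵢKᵢ − 1 = 0.394 and g(1) = 1 − Σzᵢ/Kᵢ = -0.556, so a root lies in (0, 1).
Newton–Raphson from ψ = 0.5:
  ψ = 0.500: g = -0.0739, g' = -0.737 → ψ = 0.400
Converged at ψ = 0.400.
Then V = ψ·F = 0.3999·445 = 178.0 mol/h and L = F − V = 267.0 mol/h.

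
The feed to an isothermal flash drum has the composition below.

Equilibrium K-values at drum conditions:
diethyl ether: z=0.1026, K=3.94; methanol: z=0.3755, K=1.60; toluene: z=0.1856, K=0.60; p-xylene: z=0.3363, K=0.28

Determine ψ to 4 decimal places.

ψ = 0.2385

Let ψ = V/F and solve Σ zᵢ(Kᵢ−1)/(1+ψ(Kᵢ−1)) = 0.
g(0) = ΣzᵢKᵢ − 1 = 0.2106 and g(1) = 1 − Σzᵢ/Kᵢ = -0.7711, so a root lies in (0, 1).
Iterate (Newton) starting at ψ = 0.63:
  ψ = 0.6300: g = -0.27314, g' = -0.8172 → ψ = 0.2958
  ψ = 0.2958: g = -0.03916, g' = -0.6709 → ψ = 0.2374
  ψ = 0.2374: g = 0.00078, g' = -0.7011 → ψ = 0.2385
Converged at ψ = 0.2385.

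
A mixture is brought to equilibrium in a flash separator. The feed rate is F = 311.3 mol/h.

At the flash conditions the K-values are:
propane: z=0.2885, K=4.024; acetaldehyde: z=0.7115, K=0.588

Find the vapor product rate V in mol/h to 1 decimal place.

V = 144.7 mol/h

Rachford–Rice: g(V/F) = Σ zᵢ(Kᵢ−1)/(1+V/F(Kᵢ−1)) = 0.
Feasibility: ΣzᵢKᵢ = 1.5793, Σzᵢ/Kᵢ = 1.2817 — both > 1, two phases present.
Binary case is linear: z₁(K₁−1)(1+V/F(K₂−1)) + z₂(K₂−1)(1+V/F(K₁−1)) = 0
⇒ V/F = [z₁(K₁−1)+z₂(K₂−1)] / [−(K₁−1)(K₂−1)] = 0.57929/1.24589 = 0.4650
Then V = V/F·F = 0.4650·311.3 = 144.7 mol/h and L = F − V = 166.6 mol/h.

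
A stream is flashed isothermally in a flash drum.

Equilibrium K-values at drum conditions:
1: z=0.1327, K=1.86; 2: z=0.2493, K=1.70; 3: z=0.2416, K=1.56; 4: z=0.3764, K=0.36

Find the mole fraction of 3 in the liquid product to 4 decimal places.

Let ψ = V/F and solve Σ zᵢ(Kᵢ−1)/(1+ψ(Kᵢ−1)) = 0.
Check two-phase: ΣzᵢKᵢ = 1.1830 > 1 and Σzᵢ/Kᵢ = 1.4184 > 1, so g(0) = 0.1830 > 0 and g(1) = -0.4184 < 0.
Newton iteration, ψ⁰ = 0.39:
  ψ = 0.3900: g = 0.01257, g' = -0.4552 → ψ = 0.4176
  ψ = 0.4176: g = -0.00011, g' = -0.4632 → ψ = 0.4174
Converged at ψ = 0.4174.
Compositions from xᵢ = zᵢ/(1+ψ(Kᵢ−1)), yᵢ = Kᵢxᵢ:
  1: x = 0.0976, y = 0.1816
  2: x = 0.1929, y = 0.3280
  3: x = 0.1958, y = 0.3055
  4: x = 0.5136, y = 0.1849

x_3 = 0.1958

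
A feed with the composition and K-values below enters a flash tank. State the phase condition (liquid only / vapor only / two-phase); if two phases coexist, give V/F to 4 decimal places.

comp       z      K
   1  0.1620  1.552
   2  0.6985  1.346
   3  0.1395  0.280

two-phase, V/F = 0.8290

ΣzᵢKᵢ = 1.2307; Σzᵢ/Kᵢ = 1.1215.
Both exceed 1, so a two-phase solution exists.
Let ψ = V/F and solve Σ zᵢ(Kᵢ−1)/(1+ψ(Kᵢ−1)) = 0.
Newton iteration, ψ⁰ = 0.36:
  ψ = 0.3600: g = 0.15393, g' = -0.2323 → ψ = 1.0000
  ψ = 1.0000: g = -0.12154, g' = -0.9891 → ψ = 0.8771
  ψ = 0.8771: g = -0.02692, g' = -0.6042 → ψ = 0.8326
  ψ = 0.8326: g = -0.00186, g' = -0.5243 → ψ = 0.8290
Converged at ψ = 0.8290.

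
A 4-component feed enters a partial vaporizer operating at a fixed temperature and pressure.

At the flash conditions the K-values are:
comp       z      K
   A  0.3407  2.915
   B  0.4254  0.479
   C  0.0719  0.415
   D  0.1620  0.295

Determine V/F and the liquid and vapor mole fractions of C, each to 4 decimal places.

V/F = 0.2483, x_C = 0.0841, y_C = 0.0349

Material balance + equilibrium reduce to Σ zᵢ(Kᵢ−1)/(1+V/F(Kᵢ−1)) = 0.
g(0) = ΣzᵢKᵢ − 1 = 0.2745 and g(1) = 1 − Σzᵢ/Kᵢ = -0.7274, so a root lies in (0, 1).
Newton–Raphson from V/F = 0.46:
  V/F = 0.4600: g = -0.17119, g' = -0.7753 → V/F = 0.2392
  V/F = 0.2392: g = 0.00800, g' = -0.8881 → V/F = 0.2482
  V/F = 0.2482: g = 0.00004, g' = -0.8783 → V/F = 0.2483
Converged at V/F = 0.2483.
Compositions from xᵢ = zᵢ/(1+V/F(Kᵢ−1)), yᵢ = Kᵢxᵢ:
  A: x = 0.2309, y = 0.6731
  B: x = 0.4886, y = 0.2340
  C: x = 0.0841, y = 0.0349
  D: x = 0.1964, y = 0.0579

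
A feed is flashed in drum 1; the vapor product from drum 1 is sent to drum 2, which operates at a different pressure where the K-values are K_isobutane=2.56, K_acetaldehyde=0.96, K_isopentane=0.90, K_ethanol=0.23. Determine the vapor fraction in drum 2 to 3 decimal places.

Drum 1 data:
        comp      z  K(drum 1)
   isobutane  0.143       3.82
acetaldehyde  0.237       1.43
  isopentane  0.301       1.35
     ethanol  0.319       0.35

Drum 1:
Let ψ₁ = V/F and solve Σ zᵢ(Kᵢ−1)/(1+ψ₁(Kᵢ−1)) = 0.
g(0) = ΣzᵢKᵢ − 1 = 0.403 and g(1) = 1 − Σzᵢ/Kᵢ = -0.338, so a root lies in (0, 1).
Iterate (Newton) starting at ψ₁ = 0.61:
  ψ₁ = 0.610: g = -0.0278, g' = -0.576 → ψ₁ = 0.562
  ψ₁ = 0.562: g = -0.0005, g' = -0.559 → ψ₁ = 0.561
Converged at ψ₁ = 0.561.
Drum-1 compositions:
  isobutane: x = 0.055, y = 0.212
  acetaldehyde: x = 0.191, y = 0.273
  isopentane: x = 0.252, y = 0.340
  ethanol: x = 0.502, y = 0.176
Drum-2 feed = drum-1 vapor: z₂ = (0.2116, 0.2730, 0.3397, 0.1757).
Drum 2:
Rachford–Rice: g(ψ₂) = Σ zᵢ(Kᵢ−1)/(1+ψ₂(Kᵢ−1)) = 0.
Check two-phase: ΣzᵢKᵢ = 1.150 > 1 and Σzᵢ/Kᵢ = 1.508 > 1, so g(0) = 0.150 > 0 and g(1) = -0.508 < 0.
Newton–Raphson from ψ₂ = 0.5:
  ψ₂ = 0.500: g = -0.0815, g' = -0.442 → ψ₂ = 0.316
  ψ₂ = 0.316: g = -0.0038, g' = -0.417 → ψ₂ = 0.307
Converged at ψ₂ = 0.307.
  isobutane: x = 0.143, y = 0.366
  acetaldehyde: x = 0.276, y = 0.265
  isopentane: x = 0.350, y = 0.315
  ethanol: x = 0.230, y = 0.053

V/F (drum 2) = 0.307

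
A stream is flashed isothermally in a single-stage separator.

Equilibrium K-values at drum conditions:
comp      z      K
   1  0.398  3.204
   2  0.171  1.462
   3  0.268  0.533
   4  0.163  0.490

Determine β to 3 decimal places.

β = 0.864

Rachford–Rice: g(β) = Σ zᵢ(Kᵢ−1)/(1+β(Kᵢ−1)) = 0.
Check two-phase: ΣzᵢKᵢ = 1.748 > 1 and Σzᵢ/Kᵢ = 1.077 > 1, so g(0) = 0.748 > 0 and g(1) = -0.077 < 0.
Newton iteration, β⁰ = 0.5:
  β = 0.500: g = 0.2066, g' = -0.638 → β = 0.824
  β = 0.824: g = 0.0218, g' = -0.544 → β = 0.864
Converged at β = 0.864.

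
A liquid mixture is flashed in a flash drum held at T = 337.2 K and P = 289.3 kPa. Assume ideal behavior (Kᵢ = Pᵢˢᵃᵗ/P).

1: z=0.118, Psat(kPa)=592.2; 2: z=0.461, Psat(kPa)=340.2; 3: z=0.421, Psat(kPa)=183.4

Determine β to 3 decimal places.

β = 0.287

Raoult's law: Kᵢ = Pᵢˢᵃᵗ/P = Pᵢˢᵃᵗ/289.3.
  K_1 = 592.2/289.3 = 2.04701, K_2 = 340.2/289.3 = 1.17594, K_3 = 183.4/289.3 = 0.63394
Rachford–Rice: g(β) = Σ zᵢ(Kᵢ−1)/(1+β(Kᵢ−1)) = 0.
Check two-phase: ΣzᵢKᵢ = 1.051 > 1 and Σzᵢ/Kᵢ = 1.114 > 1, so g(0) = 0.051 > 0 and g(1) = -0.114 < 0.
Newton iteration, β⁰ = 0.5:
  β = 0.500: g = -0.0330, g' = -0.152 → β = 0.283
  β = 0.283: g = 0.0006, g' = -0.160 → β = 0.287
Converged at β = 0.287.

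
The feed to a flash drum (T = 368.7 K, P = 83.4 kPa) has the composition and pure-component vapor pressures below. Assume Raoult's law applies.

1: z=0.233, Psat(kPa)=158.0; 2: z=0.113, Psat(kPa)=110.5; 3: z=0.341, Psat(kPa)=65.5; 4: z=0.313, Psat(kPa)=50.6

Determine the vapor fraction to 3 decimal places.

ψ = 0.205

Raoult's law: Kᵢ = Pᵢˢᵃᵗ/P = Pᵢˢᵃᵗ/83.4.
  K_1 = 158.0/83.4 = 1.89448, K_2 = 110.5/83.4 = 1.32494, K_3 = 65.5/83.4 = 0.78537, K_4 = 50.6/83.4 = 0.60671
Newton–Raphson from ψ = 0.68:
  ψ = 0.680: g = -0.0941, g' = -0.192 → ψ = 0.190
  ψ = 0.190: g = 0.0035, g' = -0.220 → ψ = 0.205
Converged at ψ = 0.205.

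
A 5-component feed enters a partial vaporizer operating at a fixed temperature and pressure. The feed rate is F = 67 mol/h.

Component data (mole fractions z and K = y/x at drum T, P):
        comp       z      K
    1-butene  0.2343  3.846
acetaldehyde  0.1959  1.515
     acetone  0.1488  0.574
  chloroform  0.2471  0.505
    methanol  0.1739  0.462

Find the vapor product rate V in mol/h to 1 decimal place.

V = 31.8 mol/h

Iterate (Newton) starting at ψ = 0.47:
  ψ = 0.4700: g = 0.00260, g' = -0.6162 → ψ = 0.4742
Converged at ψ = 0.4742.
Then V = ψ·F = 0.4742·67 = 31.8 mol/h and L = F − V = 35.2 mol/h.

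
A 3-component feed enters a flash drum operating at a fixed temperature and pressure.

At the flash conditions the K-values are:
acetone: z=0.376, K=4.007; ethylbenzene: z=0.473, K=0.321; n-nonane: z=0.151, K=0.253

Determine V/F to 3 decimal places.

Rachford–Rice: g(V/F) = Σ zᵢ(Kᵢ−1)/(1+V/F(Kᵢ−1)) = 0.
g(0) = ΣzᵢKᵢ − 1 = 0.697 and g(1) = 1 − Σzᵢ/Kᵢ = -1.164, so a root lies in (0, 1).
Iterate (Newton) starting at V/F = 0.5:
  V/F = 0.500: g = -0.2147, g' = -1.257 → V/F = 0.329
  V/F = 0.329: g = 0.0050, g' = -1.368 → V/F = 0.333
Converged at V/F = 0.333.

V/F = 0.333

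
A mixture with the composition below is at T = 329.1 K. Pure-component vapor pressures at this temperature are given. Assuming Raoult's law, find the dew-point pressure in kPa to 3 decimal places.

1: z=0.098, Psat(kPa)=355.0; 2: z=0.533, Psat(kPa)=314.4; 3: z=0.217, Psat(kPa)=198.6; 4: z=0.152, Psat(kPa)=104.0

At the dew point ψ → 1, so Σzᵢ/Kᵢ = 1 with Kᵢ = Pᵢˢᵃᵗ/P ⇒ 1/P = Σzᵢ/Pᵢˢᵃᵗ.
1/P = 0.098/355.0 + 0.533/314.4 + 0.217/198.6 + 0.152/104.0 = 0.004526 ⇒ P = 220.968 kPa

Pdew = 220.968 kPa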